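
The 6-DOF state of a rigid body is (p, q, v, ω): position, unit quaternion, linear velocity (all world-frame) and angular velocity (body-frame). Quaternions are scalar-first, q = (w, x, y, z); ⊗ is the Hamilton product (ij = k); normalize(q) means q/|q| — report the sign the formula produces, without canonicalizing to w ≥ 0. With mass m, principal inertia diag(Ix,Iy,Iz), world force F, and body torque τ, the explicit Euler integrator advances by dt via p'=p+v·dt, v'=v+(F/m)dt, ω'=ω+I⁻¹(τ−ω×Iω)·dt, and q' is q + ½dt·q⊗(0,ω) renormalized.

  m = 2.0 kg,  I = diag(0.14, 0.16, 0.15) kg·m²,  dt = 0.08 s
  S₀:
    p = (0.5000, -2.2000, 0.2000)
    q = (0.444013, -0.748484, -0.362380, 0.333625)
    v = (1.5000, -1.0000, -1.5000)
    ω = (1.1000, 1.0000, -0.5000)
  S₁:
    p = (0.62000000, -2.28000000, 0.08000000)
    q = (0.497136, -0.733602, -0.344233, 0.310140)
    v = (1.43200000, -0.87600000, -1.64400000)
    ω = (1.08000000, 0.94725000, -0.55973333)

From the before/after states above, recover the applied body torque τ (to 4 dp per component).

Δω = ω₁−ω₀ = (-0.02000000, -0.05275000, -0.05973333)
τ = I·(Δω/dt) + ω₀×(Iω₀) = (-0.0300, -0.1000, -0.0900)

τ = (-0.0300, -0.1000, -0.0900)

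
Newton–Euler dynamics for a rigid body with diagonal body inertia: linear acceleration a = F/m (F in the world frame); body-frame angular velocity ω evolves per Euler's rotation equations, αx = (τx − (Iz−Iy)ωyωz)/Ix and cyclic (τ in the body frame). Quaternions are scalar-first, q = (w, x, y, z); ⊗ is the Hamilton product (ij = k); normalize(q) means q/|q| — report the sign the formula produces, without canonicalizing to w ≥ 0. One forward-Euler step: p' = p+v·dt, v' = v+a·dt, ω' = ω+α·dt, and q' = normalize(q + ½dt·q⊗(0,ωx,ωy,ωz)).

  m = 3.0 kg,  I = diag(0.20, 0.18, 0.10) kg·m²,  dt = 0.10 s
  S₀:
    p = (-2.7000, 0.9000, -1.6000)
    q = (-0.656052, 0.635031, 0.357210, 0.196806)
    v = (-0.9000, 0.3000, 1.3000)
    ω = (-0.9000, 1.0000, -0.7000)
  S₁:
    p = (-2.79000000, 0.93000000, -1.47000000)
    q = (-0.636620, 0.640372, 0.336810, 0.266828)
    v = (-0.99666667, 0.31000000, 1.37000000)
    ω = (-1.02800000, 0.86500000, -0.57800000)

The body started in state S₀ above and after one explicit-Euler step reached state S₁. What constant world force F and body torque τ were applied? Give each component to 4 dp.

Δω = ω₁−ω₀ = (-0.12800000, -0.13500000, 0.12200000)
I·α + gyro = (-0.2000, -0.1800, 0.1400)
v₁ − v₀ = (-0.09666667, 0.01000000, 0.07000000)
m·(v₁−v₀)/dt = (-2.9000, 0.3000, 2.1000)

F = (-2.9000, 0.3000, 2.1000)
τ = (-0.2000, -0.1800, 0.1400)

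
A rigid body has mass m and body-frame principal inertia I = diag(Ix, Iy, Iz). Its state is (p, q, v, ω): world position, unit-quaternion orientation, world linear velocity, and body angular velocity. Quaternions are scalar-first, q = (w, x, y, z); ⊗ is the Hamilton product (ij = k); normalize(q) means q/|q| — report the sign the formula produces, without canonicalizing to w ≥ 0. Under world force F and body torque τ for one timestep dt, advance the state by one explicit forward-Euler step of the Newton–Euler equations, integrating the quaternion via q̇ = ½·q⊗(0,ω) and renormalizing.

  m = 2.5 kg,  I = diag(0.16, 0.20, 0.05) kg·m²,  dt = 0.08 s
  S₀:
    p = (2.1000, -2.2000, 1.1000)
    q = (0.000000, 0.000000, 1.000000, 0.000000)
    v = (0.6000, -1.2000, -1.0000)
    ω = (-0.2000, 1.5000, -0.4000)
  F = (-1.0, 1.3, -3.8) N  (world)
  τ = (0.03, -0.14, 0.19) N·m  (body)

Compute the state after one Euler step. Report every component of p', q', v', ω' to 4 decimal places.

a = F/m = (-0.4000, 0.5200, -1.5200)
new position p' = (2.1480, -2.2960, 1.0200)
v' = v + a·dt = (0.5680, -1.1584, -1.1216)
(τ − ω×Iω)/I = (-0.3750, -0.7440, 4.0400)
ω + α·dt = (-0.2300, 1.4405, -0.0768)
2q̇ = q⊗(0,ω) = (-1.5000000, -0.4000000, 0.0000000, 0.2000000)
updated quaternion q' = (-0.0599, -0.0160, 0.9980, 0.0080)

p' = (2.1480, -2.2960, 1.0200)
q' = (-0.0599, -0.0160, 0.9980, 0.0080)
v' = (0.5680, -1.1584, -1.1216)
ω' = (-0.2300, 1.4405, -0.0768)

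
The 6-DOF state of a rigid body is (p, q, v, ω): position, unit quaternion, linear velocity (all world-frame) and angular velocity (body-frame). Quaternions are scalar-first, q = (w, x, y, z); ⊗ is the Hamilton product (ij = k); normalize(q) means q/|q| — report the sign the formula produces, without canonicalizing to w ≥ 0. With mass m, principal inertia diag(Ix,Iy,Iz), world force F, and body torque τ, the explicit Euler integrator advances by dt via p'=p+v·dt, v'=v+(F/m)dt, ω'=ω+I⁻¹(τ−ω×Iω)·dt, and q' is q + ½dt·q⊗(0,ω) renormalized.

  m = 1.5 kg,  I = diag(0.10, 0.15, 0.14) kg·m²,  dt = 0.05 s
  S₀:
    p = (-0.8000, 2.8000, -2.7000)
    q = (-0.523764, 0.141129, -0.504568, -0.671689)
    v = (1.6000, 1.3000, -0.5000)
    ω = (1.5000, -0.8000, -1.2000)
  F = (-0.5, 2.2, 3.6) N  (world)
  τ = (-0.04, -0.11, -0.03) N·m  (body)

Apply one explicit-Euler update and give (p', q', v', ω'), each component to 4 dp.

p' = (-0.7200, 2.8650, -2.7250)
q' = (-0.5585, 0.1230, -0.5144, -0.6390)
v' = (1.5833, 1.3733, -0.3800)
ω' = (1.4848, -0.8607, -1.1893)

new position p' = (-0.7200, 2.8650, -2.7250)
v' = v + a·dt = (1.5833, 1.3733, -0.3800)
α = I⁻¹(τ − ω×Iω) = (-0.3040, -1.2133, 0.2143)
new body rate ω' = (1.4848, -0.8607, -1.1893)
q⊗(0,ω) = (-1.4213747, -0.7175156, -0.4191675, 1.2724656)
q' = normalize(q + ½dt·q⊗(0,ω)) = (-0.5585, 0.1230, -0.5144, -0.6390)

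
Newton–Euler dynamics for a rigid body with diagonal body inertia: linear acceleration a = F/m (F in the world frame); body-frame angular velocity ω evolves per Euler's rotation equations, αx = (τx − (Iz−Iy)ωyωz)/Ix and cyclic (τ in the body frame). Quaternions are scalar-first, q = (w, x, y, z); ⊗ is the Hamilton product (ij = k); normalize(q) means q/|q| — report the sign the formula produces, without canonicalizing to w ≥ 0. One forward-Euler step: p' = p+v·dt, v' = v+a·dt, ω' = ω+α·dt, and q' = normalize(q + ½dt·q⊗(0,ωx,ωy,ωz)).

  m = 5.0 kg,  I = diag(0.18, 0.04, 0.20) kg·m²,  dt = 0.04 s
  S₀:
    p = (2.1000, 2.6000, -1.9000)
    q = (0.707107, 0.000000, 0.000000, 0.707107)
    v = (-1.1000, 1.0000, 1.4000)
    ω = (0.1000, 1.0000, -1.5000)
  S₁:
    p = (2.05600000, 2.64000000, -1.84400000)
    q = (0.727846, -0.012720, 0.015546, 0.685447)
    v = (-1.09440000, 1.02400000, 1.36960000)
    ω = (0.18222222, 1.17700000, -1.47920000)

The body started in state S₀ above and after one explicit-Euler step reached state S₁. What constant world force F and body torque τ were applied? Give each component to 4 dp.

F = (0.7000, 3.0000, -3.8000)
τ = (0.1300, 0.1800, 0.0900)

velocity change Δv = (0.00560000, 0.02400000, -0.03040000)
m·(v₁−v₀)/dt = (0.7000, 3.0000, -3.8000)
ω₁ − ω₀ = (0.08222222, 0.17700000, 0.02080000)
ω₀×(Iω₀) = (-0.2400, 0.0030, -0.0140)
I·α + gyro = (0.1300, 0.1800, 0.0900)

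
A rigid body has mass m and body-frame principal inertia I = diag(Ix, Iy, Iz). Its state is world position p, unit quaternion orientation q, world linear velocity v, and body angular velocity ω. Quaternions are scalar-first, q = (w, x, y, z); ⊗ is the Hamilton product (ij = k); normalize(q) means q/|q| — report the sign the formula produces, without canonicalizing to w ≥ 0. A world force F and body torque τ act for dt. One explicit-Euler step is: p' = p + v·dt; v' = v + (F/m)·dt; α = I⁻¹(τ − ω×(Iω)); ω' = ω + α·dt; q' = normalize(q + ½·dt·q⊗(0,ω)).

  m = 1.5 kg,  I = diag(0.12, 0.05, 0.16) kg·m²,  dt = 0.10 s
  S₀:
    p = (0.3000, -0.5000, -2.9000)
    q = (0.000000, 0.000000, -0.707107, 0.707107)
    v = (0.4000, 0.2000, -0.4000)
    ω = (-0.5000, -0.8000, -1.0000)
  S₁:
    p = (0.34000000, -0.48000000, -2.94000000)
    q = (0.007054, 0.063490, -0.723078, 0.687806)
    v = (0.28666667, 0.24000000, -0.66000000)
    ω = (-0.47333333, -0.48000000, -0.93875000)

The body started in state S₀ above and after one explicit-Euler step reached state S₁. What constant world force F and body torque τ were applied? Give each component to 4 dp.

Δv = v₁−v₀ = (-0.11333333, 0.04000000, -0.26000000)
F = m·Δv/dt = (-1.7000, 0.6000, -3.9000)
Δω = ω₁−ω₀ = (0.02666667, 0.32000000, 0.06125000)
I·α + gyro = (0.1200, 0.1400, 0.0700)

F = (-1.7000, 0.6000, -3.9000)
τ = (0.1200, 0.1400, 0.0700)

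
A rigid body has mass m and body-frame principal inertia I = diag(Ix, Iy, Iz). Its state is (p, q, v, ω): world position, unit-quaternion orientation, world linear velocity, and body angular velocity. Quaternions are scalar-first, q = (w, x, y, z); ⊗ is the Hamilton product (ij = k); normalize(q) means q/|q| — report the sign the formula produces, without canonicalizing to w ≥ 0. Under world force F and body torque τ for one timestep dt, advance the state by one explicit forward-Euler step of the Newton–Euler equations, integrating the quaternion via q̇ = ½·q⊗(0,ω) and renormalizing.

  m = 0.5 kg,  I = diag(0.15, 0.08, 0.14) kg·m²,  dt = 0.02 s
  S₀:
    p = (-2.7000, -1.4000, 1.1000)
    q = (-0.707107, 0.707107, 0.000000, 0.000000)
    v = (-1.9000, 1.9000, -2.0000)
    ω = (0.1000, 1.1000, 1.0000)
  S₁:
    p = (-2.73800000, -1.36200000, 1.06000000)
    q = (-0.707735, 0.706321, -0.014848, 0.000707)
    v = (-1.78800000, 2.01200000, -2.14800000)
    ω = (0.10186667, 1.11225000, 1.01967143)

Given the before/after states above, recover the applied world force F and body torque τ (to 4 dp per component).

Δω = ω₁−ω₀ = (0.00186667, 0.01225000, 0.01967143)
precession coupling = (0.0660, 0.0010, -0.0077)
I·α + gyro = (0.0800, 0.0500, 0.1300)
v₁ − v₀ = (0.11200000, 0.11200000, -0.14800000)
applied force F = (2.8000, 2.8000, -3.7000)

F = (2.8000, 2.8000, -3.7000)
τ = (0.0800, 0.0500, 0.1300)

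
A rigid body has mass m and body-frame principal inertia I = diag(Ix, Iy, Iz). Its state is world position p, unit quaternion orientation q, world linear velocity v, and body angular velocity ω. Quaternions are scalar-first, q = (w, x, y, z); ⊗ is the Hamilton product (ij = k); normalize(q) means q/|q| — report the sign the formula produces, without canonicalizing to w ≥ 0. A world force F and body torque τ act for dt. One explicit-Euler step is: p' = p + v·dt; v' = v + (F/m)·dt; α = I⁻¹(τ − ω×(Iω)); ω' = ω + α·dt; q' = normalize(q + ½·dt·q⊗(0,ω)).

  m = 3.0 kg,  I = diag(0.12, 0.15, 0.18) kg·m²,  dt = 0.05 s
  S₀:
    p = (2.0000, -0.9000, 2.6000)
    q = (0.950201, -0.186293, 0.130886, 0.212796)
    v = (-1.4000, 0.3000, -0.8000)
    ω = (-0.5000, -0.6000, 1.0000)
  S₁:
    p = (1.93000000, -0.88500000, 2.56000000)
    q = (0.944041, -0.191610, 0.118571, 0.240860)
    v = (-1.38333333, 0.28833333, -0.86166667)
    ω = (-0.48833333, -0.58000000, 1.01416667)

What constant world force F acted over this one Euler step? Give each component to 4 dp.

Δv = v₁−v₀ = (0.01666667, -0.01166667, -0.06166667)
applied force F = (1.0000, -0.7000, -3.7000)

F = (1.0000, -0.7000, -3.7000)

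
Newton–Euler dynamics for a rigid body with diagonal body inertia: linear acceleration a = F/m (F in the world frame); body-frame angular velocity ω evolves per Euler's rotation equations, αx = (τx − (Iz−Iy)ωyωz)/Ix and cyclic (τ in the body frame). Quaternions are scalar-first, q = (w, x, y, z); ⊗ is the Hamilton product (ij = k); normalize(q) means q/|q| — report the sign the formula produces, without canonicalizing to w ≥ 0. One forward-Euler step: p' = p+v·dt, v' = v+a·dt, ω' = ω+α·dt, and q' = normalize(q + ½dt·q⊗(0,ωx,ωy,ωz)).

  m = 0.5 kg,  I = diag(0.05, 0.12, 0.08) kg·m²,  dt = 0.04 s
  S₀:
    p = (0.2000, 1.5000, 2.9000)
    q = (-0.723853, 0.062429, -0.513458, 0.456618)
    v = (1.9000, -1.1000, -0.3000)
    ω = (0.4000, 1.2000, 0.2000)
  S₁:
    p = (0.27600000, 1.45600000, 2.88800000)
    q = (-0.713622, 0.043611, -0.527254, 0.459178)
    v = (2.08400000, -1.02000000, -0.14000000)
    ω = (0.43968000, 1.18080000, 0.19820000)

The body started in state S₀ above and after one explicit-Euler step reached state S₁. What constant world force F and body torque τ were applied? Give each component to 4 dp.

velocity change Δv = (0.18400000, 0.08000000, 0.16000000)
F = m·Δv/dt = (2.3000, 1.0000, 2.0000)
rate change Δω = (0.03968000, -0.01920000, -0.00180000)
applied torque τ = (0.0400, -0.0600, 0.0300)

F = (2.3000, 1.0000, 2.0000)
τ = (0.0400, -0.0600, 0.0300)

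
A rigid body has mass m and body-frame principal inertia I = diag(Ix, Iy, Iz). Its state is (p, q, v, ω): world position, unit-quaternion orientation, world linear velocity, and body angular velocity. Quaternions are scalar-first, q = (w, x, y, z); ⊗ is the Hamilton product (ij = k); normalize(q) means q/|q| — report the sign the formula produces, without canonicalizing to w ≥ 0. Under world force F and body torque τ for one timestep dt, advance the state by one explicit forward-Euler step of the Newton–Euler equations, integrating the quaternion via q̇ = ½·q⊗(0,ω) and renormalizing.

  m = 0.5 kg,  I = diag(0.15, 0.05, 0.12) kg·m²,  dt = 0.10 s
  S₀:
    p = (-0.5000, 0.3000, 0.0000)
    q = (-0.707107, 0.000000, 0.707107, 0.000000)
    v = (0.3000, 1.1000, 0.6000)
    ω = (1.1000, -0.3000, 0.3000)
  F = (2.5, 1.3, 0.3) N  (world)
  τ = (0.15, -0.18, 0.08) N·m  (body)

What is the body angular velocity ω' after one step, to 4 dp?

ω×(Iω) gyroscopic = (-0.0063, 0.0099, 0.0330)
α = I⁻¹(τ − ω×Iω) = (1.0420, -3.7980, 0.3917)
new body rate ω' = (1.2042, -0.6798, 0.3392)

ω' = (1.2042, -0.6798, 0.3392)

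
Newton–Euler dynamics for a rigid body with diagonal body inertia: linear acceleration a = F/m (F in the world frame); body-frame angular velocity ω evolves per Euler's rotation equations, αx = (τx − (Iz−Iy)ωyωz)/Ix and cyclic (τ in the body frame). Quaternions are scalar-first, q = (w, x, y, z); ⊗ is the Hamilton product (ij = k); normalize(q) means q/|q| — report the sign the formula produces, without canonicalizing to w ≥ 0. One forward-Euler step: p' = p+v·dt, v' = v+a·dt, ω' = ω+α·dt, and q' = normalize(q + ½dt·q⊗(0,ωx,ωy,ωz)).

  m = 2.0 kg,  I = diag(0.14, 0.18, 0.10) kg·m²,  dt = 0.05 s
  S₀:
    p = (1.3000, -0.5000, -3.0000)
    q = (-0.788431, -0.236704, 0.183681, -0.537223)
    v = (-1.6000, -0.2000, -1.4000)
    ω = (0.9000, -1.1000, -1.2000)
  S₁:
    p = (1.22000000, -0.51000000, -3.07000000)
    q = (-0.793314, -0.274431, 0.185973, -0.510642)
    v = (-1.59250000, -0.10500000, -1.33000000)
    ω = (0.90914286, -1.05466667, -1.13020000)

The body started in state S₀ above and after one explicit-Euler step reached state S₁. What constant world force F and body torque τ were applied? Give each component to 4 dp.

Δω = ω₁−ω₀ = (0.00914286, 0.04533333, 0.06980000)
gyro term ω₀×Iω₀ = (-0.1056, -0.0432, -0.0396)
I·α + gyro = (-0.0800, 0.1200, 0.1000)
v₁ − v₀ = (0.00750000, 0.09500000, 0.07000000)
m·(v₁−v₀)/dt = (0.3000, 3.8000, 2.8000)

F = (0.3000, 3.8000, 2.8000)
τ = (-0.0800, 0.1200, 0.1000)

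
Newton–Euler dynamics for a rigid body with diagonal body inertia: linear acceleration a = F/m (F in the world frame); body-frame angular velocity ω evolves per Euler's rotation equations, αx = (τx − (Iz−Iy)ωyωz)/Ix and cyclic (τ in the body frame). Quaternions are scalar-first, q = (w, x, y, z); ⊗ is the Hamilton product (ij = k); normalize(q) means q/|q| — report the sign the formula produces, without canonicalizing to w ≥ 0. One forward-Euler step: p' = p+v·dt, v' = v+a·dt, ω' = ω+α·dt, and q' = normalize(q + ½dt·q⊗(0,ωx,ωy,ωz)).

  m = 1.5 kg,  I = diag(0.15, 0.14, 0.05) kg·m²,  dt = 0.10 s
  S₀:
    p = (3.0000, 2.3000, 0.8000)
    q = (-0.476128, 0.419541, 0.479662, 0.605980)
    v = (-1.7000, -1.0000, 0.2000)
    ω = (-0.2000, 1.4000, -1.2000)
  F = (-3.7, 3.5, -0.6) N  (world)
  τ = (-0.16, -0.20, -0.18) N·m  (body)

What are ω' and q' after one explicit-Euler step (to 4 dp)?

(τ − ω×Iω)/I = (-2.0747, -1.6000, -3.6560)
ω + α·dt = (-0.4075, 1.2400, -1.5656)
Hamilton product q⊗(0,ω) = (0.1395574, -1.3287408, -0.2843260, 1.2546434)
q' = normalize(q + ½dt·q⊗(0,ω)) = (-0.4671, 0.3516, 0.4635, 0.6659)

ω' = (-0.4075, 1.2400, -1.5656)
q' = (-0.4671, 0.3516, 0.4635, 0.6659)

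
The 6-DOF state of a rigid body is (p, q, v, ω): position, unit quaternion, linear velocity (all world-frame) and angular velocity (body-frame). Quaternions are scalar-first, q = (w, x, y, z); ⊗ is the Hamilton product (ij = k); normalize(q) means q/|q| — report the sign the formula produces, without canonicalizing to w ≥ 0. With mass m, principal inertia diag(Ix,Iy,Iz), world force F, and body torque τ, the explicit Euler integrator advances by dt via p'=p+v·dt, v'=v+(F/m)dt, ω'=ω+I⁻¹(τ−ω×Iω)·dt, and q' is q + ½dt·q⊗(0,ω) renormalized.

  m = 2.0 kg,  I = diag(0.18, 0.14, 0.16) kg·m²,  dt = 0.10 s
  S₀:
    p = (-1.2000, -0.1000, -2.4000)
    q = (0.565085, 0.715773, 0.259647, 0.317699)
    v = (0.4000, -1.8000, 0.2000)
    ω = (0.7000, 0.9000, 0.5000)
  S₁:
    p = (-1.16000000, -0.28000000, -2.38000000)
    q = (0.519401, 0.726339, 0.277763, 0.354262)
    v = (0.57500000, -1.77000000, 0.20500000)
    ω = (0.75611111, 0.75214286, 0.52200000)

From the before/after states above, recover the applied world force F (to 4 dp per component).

F = (3.5000, 0.6000, 0.1000)

velocity change Δv = (0.17500000, 0.03000000, 0.00500000)
m·(v₁−v₀)/dt = (3.5000, 0.6000, 0.1000)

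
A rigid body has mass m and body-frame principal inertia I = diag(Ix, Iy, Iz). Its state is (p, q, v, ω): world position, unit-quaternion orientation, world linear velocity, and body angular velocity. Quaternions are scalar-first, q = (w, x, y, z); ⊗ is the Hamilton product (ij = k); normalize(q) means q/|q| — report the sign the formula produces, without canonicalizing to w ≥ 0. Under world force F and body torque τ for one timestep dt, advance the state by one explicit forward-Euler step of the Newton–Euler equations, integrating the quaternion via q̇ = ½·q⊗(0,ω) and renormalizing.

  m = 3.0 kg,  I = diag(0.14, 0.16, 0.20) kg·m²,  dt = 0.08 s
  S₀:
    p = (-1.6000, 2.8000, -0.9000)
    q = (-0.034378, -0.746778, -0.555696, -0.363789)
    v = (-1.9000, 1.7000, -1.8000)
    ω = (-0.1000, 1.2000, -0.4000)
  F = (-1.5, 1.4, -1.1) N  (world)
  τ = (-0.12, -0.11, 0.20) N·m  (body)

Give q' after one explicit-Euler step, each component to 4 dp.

Hamilton product q⊗(0,ω) = (0.4466418, 0.6622630, -0.3035859, -0.9379520)
q + ½dt·q⊗(0,ω), renormalized = (-0.0165, -0.7194, -0.5671, -0.4008)

q' = (-0.0165, -0.7194, -0.5671, -0.4008)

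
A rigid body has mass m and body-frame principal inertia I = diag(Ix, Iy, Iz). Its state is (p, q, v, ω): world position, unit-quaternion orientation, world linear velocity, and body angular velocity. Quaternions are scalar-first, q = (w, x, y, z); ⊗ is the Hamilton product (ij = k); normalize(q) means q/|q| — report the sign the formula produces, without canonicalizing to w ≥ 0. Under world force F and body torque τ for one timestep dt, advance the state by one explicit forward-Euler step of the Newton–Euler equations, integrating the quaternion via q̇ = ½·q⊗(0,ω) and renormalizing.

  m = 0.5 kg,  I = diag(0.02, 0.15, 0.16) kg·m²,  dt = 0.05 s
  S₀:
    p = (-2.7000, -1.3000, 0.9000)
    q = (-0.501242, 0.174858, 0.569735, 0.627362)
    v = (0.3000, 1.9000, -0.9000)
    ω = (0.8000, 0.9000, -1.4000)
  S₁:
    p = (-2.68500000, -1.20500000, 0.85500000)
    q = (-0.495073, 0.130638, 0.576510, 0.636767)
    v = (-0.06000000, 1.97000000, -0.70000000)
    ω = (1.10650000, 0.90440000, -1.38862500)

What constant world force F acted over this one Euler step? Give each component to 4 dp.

Δv = v₁−v₀ = (-0.36000000, 0.07000000, 0.20000000)
applied force F = (-3.6000, 0.7000, 2.0000)

F = (-3.6000, 0.7000, 2.0000)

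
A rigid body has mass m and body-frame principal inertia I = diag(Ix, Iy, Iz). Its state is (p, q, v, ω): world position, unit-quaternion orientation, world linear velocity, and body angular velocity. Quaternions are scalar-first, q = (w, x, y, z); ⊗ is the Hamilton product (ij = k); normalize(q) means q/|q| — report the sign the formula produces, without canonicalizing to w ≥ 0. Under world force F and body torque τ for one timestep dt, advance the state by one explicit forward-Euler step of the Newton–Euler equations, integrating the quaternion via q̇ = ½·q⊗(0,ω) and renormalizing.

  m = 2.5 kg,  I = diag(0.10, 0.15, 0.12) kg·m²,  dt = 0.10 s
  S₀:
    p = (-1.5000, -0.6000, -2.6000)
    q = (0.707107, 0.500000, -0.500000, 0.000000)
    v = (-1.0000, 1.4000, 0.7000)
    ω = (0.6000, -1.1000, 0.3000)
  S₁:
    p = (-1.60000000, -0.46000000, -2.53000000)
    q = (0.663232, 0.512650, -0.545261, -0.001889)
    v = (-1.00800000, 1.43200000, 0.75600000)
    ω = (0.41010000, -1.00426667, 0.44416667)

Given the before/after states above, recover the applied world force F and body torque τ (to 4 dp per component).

F = (-0.2000, 0.8000, 1.4000)
τ = (-0.1800, 0.1400, 0.1400)

ω₁ − ω₀ = (-0.18990000, 0.09573333, 0.14416667)
gyro term ω₀×Iω₀ = (0.0099, -0.0036, -0.0330)
I·α + gyro = (-0.1800, 0.1400, 0.1400)
v₁ − v₀ = (-0.00800000, 0.03200000, 0.05600000)
applied force F = (-0.2000, 0.8000, 1.4000)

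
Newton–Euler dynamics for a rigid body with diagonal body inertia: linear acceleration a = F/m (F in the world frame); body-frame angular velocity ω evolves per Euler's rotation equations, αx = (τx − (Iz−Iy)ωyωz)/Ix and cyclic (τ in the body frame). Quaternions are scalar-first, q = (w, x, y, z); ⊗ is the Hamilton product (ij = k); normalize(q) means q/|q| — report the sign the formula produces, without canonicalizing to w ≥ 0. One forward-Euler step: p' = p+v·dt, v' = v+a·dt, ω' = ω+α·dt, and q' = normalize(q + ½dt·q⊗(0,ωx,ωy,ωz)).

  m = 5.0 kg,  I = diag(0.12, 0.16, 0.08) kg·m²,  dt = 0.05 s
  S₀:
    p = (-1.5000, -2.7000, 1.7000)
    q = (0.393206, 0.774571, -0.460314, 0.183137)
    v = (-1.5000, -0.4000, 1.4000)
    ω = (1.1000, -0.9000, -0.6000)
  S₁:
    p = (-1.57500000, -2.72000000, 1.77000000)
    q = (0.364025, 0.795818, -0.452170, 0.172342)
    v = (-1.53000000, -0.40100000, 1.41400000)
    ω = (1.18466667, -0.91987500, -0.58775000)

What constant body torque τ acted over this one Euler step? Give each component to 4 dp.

Δω = ω₁−ω₀ = (0.08466667, -0.01987500, 0.01225000)
precession coupling = (-0.0432, -0.0264, -0.0396)
τ = I·(Δω/dt) + ω₀×(Iω₀) = (0.1600, -0.0900, -0.0200)

τ = (0.1600, -0.0900, -0.0200)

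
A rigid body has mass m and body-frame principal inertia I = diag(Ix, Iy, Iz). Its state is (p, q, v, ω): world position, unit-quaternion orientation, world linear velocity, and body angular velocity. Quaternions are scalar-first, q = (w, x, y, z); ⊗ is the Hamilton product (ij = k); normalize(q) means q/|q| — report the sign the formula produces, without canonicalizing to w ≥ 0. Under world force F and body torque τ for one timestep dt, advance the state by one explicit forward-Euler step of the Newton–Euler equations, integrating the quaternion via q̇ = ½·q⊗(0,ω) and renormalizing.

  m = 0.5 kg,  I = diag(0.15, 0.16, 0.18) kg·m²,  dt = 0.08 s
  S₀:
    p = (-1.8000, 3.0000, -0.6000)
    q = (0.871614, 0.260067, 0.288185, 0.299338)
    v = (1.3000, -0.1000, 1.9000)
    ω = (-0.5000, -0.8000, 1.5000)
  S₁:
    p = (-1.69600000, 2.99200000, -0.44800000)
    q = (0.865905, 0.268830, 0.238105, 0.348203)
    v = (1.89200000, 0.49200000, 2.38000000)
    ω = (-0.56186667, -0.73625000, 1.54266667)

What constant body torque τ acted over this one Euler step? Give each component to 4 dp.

τ = (-0.1400, 0.1500, 0.1000)

ω₁ − ω₀ = (-0.06186667, 0.06375000, 0.04266667)
gyro term ω₀×Iω₀ = (-0.0240, 0.0225, 0.0040)
I·α + gyro = (-0.1400, 0.1500, 0.1000)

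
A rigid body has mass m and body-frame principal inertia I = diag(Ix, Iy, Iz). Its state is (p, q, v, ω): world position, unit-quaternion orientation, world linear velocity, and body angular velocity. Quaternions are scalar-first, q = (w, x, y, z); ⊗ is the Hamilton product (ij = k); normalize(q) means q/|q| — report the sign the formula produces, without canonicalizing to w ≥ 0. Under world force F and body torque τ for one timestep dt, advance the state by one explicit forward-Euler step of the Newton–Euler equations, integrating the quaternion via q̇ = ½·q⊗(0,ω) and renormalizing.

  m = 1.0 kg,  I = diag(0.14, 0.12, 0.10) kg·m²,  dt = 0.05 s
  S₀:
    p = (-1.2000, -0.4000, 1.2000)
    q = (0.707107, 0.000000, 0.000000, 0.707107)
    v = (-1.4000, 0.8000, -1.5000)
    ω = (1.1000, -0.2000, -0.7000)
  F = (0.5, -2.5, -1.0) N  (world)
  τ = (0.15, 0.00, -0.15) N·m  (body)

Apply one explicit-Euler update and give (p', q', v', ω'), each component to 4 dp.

p' = (-1.2700, -0.3600, 1.1250)
q' = (0.7191, 0.0230, 0.0159, 0.6944)
v' = (-1.3750, 0.6750, -1.5500)
ω' = (1.1546, -0.1872, -0.7772)

ω×(Iω) gyroscopic = (-0.0028, -0.0308, 0.0044)
(τ − ω×Iω)/I = (1.0914, 0.2567, -1.5440)
ω + α·dt = (1.1546, -0.1872, -0.7772)
Hamilton product q⊗(0,ω) = (0.4949749, 0.9192391, 0.6363963, -0.4949749)
q' = normalize(q + ½dt·q⊗(0,ω)) = (0.7191, 0.0230, 0.0159, 0.6944)
linear accel F/m = (0.5000, -2.5000, -1.0000)
p + v·dt = (-1.2700, -0.3600, 1.1250)
v' = v + a·dt = (-1.3750, 0.6750, -1.5500)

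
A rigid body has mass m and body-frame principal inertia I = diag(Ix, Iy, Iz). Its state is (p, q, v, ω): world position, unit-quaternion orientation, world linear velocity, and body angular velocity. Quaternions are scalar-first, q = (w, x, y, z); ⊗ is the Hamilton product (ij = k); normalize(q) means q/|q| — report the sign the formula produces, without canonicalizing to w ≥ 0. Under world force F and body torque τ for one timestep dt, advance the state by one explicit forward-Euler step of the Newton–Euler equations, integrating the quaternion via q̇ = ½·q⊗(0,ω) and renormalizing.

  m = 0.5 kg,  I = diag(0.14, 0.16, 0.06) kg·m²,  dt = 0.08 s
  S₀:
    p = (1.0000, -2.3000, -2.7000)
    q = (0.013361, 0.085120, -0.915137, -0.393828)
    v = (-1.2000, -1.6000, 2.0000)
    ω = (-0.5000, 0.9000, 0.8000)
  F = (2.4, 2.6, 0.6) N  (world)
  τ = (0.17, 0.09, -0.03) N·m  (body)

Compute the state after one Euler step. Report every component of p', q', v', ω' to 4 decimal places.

linear accel F/m = (4.8000, 5.2000, 1.2000)
new position p' = (0.9040, -2.4280, -2.5400)
new velocity v' = (-0.8160, -1.1840, 2.0960)
gyro term ω×Iω = (-0.0720, -0.0320, -0.0090)
(τ − ω×Iω)/I = (1.7286, 0.7625, -0.3500)
ω + α·dt = (-0.3617, 0.9610, 0.7720)
2q̇ = q⊗(0,ω) = (1.1812457, -0.3843449, 0.1408429, -0.3702717)
q + ½dt·q⊗(0,ω), renormalized = (0.0605, 0.0697, -0.9083, -0.4081)

p' = (0.9040, -2.4280, -2.5400)
q' = (0.0605, 0.0697, -0.9083, -0.4081)
v' = (-0.8160, -1.1840, 2.0960)
ω' = (-0.3617, 0.9610, 0.7720)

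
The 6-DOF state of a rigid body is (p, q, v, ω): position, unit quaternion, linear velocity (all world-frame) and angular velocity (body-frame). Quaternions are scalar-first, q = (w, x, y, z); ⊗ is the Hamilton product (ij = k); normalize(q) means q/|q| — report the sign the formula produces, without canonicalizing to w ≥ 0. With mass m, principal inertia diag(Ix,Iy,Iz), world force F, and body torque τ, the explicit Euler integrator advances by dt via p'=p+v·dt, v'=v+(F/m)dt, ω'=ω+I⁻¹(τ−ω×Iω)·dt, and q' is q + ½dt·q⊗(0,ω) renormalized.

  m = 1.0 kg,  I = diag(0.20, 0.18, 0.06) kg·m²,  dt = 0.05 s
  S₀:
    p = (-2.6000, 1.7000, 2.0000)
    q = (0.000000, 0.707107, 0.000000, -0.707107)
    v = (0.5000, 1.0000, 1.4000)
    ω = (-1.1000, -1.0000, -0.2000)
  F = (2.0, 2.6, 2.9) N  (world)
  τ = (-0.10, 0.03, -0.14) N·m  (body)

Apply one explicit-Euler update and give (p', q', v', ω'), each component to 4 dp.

p' = (-2.5750, 1.7500, 2.0700)
q' = (0.0159, 0.6889, 0.0230, -0.7243)
v' = (0.6000, 1.1300, 1.5450)
ω' = (-1.1190, -1.0002, -0.2983)

new position p' = (-2.5750, 1.7500, 2.0700)
v' = v + a·dt = (0.6000, 1.1300, 1.5450)
(τ − ω×Iω)/I = (-0.3800, -0.0044, -1.9667)
new body rate ω' = (-1.1190, -1.0002, -0.2983)
Hamilton product q⊗(0,ω) = (0.6363963, -0.7071070, 0.9192391, -0.7071070)
updated quaternion q' = (0.0159, 0.6889, 0.0230, -0.7243)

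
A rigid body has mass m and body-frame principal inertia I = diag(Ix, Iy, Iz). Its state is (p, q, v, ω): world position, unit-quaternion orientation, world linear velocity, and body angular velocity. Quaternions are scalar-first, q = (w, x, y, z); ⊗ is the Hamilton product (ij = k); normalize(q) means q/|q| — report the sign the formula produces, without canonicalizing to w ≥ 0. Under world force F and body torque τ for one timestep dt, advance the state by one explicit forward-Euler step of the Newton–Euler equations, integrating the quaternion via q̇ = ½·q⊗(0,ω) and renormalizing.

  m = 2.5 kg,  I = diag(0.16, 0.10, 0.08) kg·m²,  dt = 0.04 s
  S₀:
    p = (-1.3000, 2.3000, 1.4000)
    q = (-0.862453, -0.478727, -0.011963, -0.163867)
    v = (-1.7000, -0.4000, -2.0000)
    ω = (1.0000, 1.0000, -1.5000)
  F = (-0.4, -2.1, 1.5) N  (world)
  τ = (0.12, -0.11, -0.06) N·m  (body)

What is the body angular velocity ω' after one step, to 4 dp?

(τ − ω×Iω)/I = (0.5625, 0.1000, 0.0000)
ω + α·dt = (1.0225, 1.0040, -1.5000)

ω' = (1.0225, 1.0040, -1.5000)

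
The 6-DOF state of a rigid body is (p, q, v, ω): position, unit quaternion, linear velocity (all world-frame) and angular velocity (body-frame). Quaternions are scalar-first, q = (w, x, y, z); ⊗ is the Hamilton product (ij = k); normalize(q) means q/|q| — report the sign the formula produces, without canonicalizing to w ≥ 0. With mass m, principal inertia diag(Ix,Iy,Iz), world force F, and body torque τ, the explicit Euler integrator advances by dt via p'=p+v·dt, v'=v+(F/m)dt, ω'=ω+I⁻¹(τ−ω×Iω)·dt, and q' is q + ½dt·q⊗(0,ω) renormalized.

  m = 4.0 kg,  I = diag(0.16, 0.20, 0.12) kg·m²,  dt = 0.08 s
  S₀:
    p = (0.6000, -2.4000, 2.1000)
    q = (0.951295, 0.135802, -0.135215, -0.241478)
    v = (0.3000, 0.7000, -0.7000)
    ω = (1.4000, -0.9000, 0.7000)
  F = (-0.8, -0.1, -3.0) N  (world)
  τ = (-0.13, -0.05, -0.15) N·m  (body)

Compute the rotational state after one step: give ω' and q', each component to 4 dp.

ω' = (1.3098, -0.9357, 0.6336)
q' = (0.9431, 0.1761, -0.1863, -0.2116)

precession coupling ω×(Iω) = (0.0504, 0.0392, -0.0504)
α = I⁻¹(τ − ω×Iω) = (-1.1275, -0.4460, -0.8300)
ω + α·dt = (1.3098, -0.9357, 0.6336)
2q̇ = q⊗(0,ω) = (-0.1427817, 1.0198323, -1.2892961, 0.7329857)
q' = normalize(q + ½dt·q⊗(0,ω)) = (0.9431, 0.1761, -0.1863, -0.2116)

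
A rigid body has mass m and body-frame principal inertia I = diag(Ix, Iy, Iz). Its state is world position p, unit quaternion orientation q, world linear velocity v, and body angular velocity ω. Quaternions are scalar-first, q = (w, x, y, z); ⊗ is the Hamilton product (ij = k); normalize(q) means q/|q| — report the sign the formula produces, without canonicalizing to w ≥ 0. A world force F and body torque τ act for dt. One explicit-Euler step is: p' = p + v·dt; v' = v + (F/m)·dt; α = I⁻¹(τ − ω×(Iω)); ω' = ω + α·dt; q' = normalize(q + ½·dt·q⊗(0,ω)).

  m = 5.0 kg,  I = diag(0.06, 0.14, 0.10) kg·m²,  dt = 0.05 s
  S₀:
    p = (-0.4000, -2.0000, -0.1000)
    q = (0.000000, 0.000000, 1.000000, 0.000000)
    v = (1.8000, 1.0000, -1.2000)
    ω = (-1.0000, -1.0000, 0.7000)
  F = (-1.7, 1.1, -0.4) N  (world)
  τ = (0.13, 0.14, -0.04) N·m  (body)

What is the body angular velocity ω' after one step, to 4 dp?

precession coupling ω×(Iω) = (0.0280, 0.0280, 0.0800)
angular accel α = (1.7000, 0.8000, -1.2000)
ω' = ω + α·dt = (-0.9150, -0.9600, 0.6400)

ω' = (-0.9150, -0.9600, 0.6400)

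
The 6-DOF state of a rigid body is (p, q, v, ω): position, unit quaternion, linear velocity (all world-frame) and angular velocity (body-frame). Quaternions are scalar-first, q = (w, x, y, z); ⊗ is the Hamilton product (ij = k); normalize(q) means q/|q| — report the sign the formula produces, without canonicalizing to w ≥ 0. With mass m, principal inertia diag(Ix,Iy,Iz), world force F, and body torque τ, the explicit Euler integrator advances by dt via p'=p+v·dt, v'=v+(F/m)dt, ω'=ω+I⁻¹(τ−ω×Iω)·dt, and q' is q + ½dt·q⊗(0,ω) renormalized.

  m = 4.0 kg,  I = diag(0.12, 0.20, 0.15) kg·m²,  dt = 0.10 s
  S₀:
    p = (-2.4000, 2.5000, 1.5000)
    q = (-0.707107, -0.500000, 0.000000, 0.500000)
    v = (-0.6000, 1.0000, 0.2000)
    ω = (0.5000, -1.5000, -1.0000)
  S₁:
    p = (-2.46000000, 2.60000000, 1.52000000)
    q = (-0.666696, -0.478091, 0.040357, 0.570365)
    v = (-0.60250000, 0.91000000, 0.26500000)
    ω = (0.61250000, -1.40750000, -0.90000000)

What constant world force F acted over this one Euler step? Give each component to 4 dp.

F = (-0.1000, -3.6000, 2.6000)

Δv = v₁−v₀ = (-0.00250000, -0.09000000, 0.06500000)
F = m·Δv/dt = (-0.1000, -3.6000, 2.6000)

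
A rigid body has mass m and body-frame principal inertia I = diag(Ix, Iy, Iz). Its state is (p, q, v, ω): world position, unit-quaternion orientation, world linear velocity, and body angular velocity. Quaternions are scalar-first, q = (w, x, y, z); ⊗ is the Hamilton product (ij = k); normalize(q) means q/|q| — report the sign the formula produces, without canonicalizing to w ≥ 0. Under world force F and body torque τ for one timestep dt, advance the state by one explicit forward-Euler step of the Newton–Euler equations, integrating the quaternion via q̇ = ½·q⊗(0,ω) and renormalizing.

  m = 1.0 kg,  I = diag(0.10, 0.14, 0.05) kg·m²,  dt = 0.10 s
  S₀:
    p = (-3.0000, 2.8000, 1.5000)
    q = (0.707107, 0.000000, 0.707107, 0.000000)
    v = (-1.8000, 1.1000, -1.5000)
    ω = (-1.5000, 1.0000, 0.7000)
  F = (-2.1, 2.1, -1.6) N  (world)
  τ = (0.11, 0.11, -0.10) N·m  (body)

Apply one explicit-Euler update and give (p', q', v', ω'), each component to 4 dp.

p' = (-3.1800, 2.9100, 1.3500)
q' = (0.6686, -0.0282, 0.7390, 0.0774)
v' = (-2.0100, 1.3100, -1.6600)
ω' = (-1.3270, 1.1161, 0.6200)

ω×(Iω) gyroscopic = (-0.0630, -0.0525, -0.0600)
angular accel α = (1.7300, 1.1607, -0.8000)
new body rate ω' = (-1.3270, 1.1161, 0.6200)
2q̇ = q⊗(0,ω) = (-0.7071070, -0.5656856, 0.7071070, 1.5556354)
q' = normalize(q + ½dt·q⊗(0,ω)) = (0.6686, -0.0282, 0.7390, 0.0774)
p' = p + v·dt = (-3.1800, 2.9100, 1.3500)
new velocity v' = (-2.0100, 1.3100, -1.6600)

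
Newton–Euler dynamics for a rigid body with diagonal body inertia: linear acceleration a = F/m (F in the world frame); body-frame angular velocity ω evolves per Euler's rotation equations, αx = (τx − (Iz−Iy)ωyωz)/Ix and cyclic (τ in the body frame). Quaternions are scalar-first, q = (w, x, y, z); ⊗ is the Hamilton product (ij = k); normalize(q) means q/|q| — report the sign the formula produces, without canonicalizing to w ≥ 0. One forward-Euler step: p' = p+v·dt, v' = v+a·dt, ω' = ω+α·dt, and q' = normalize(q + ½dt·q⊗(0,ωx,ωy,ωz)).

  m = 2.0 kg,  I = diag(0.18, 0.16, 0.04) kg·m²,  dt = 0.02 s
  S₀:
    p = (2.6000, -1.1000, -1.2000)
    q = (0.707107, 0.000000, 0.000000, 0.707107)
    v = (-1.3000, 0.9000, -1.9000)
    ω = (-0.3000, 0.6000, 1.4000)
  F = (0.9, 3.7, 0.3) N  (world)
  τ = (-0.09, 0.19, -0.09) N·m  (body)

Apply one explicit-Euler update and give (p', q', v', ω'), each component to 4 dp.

ω×(Iω) gyroscopic = (-0.1008, -0.0588, 0.0036)
angular accel α = (0.0600, 1.5550, -2.3400)
ω' = ω + α·dt = (-0.2988, 0.6311, 1.3532)
Hamilton product q⊗(0,ω) = (-0.9899498, -0.6363963, 0.2121321, 0.9899498)
q + ½dt·q⊗(0,ω), renormalized = (0.6971, -0.0064, 0.0021, 0.7169)
linear accel F/m = (0.4500, 1.8500, 0.1500)
p + v·dt = (2.5740, -1.0820, -1.2380)
v' = v + a·dt = (-1.2910, 0.9370, -1.8970)

p' = (2.5740, -1.0820, -1.2380)
q' = (0.6971, -0.0064, 0.0021, 0.7169)
v' = (-1.2910, 0.9370, -1.8970)
ω' = (-0.2988, 0.6311, 1.3532)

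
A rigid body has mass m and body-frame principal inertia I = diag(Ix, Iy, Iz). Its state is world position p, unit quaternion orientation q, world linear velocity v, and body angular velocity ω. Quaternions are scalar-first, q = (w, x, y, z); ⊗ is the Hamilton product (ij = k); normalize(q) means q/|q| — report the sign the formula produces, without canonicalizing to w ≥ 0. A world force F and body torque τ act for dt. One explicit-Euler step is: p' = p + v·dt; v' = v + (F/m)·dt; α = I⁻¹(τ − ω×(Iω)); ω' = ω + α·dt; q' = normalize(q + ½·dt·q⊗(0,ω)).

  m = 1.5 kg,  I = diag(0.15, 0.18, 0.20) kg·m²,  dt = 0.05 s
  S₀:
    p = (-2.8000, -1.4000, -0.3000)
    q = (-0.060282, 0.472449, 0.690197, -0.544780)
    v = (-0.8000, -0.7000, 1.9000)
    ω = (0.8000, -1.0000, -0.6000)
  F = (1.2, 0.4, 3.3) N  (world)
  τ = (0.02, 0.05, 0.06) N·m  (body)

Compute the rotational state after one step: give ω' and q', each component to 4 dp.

ω' = (0.8027, -0.9928, -0.5790)
q' = (-0.0606, 0.4470, 0.6875, -0.5691)

ω×(Iω) gyroscopic = (0.0120, 0.0240, -0.0240)
α = I⁻¹(τ − ω×Iω) = (0.0533, 0.1444, 0.4200)
ω + α·dt = (0.8027, -0.9928, -0.5790)
2q̇ = q⊗(0,ω) = (-0.0146302, -1.0071238, -0.0920726, -0.9884374)
updated quaternion q' = (-0.0606, 0.4470, 0.6875, -0.5691)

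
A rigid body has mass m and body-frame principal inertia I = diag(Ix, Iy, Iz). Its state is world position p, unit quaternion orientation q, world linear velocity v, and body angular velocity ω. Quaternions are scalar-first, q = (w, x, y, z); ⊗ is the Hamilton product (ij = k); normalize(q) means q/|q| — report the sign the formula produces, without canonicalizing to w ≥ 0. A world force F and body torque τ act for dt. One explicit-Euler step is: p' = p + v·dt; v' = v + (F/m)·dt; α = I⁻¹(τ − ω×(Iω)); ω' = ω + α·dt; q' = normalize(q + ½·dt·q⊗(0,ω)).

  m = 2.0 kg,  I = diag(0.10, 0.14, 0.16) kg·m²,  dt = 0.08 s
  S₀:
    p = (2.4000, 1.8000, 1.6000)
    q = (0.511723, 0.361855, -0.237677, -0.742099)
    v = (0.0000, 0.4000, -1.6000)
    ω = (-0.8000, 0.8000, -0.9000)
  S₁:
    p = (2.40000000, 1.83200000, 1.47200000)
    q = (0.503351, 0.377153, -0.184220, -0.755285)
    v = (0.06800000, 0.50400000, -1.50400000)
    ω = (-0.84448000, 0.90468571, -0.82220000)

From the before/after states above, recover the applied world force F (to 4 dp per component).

Δv = v₁−v₀ = (0.06800000, 0.10400000, 0.09600000)
F = m·Δv/dt = (1.7000, 2.6000, 2.4000)

F = (1.7000, 2.6000, 2.4000)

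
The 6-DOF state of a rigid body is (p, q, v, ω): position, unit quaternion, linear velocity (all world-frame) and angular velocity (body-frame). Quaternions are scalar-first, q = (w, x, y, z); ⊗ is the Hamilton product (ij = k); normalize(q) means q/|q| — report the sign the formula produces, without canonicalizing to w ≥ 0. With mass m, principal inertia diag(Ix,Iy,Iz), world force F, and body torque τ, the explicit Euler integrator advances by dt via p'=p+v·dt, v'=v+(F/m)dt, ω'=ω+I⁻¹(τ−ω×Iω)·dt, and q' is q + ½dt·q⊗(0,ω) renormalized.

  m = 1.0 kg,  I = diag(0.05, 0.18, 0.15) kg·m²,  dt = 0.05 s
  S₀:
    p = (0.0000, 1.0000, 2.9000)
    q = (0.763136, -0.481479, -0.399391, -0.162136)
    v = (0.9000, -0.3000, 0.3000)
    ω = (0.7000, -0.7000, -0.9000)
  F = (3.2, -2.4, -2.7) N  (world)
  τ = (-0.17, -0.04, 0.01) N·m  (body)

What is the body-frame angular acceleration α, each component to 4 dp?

precession coupling ω×(Iω) = (-0.0189, 0.0630, -0.0637)
(τ − ω×Iω)/I = (-3.0220, -0.5722, 0.4913)

α = (-3.0220, -0.5722, 0.4913)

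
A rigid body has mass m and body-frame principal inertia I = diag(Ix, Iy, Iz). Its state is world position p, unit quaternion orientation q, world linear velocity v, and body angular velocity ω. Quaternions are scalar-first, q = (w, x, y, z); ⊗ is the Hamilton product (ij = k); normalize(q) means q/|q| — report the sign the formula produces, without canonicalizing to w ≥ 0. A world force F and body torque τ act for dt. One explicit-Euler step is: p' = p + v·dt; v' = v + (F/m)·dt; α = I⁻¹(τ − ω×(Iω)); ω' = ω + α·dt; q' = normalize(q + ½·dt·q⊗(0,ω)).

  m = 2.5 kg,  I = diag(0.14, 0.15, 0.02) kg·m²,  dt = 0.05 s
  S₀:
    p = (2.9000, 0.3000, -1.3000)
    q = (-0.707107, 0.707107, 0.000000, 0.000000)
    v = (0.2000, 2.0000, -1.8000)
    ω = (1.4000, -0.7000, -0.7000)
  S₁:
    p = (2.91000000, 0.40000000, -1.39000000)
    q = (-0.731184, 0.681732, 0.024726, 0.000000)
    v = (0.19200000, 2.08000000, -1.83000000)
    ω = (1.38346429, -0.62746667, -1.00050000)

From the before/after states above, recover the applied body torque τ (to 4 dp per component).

ω₁ − ω₀ = (-0.01653571, 0.07253333, -0.30050000)
applied torque τ = (-0.1100, 0.1000, -0.1300)

τ = (-0.1100, 0.1000, -0.1300)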